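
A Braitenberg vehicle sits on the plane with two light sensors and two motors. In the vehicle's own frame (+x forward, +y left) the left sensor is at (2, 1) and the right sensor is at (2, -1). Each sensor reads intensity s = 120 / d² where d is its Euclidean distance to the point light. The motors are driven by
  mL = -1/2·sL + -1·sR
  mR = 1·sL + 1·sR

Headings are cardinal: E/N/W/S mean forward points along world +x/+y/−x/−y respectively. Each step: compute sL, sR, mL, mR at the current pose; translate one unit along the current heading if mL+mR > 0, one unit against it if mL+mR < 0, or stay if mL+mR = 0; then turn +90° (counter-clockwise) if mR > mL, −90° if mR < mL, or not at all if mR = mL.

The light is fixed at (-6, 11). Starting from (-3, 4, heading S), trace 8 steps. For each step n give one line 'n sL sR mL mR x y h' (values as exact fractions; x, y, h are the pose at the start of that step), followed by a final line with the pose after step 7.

n=0: pose=(-3,4,S); sL=120/97, sR=24/17; mL=-3348/1649, mR=4368/1649; mL+mR=60/97 → advance +1; mR−mL=7716/1649 → turn +1·90°
n=1: pose=(-3,3,E); sL=60/37, sR=60/53; mL=-3810/1961, mR=5400/1961; mL+mR=30/37 → advance +1; mR−mL=9210/1961 → turn +1·90°
n=2: pose=(-2,3,N); sL=8/3, sR=120/61; mL=-604/183, mR=848/183; mL+mR=4/3 → advance +1; mR−mL=484/61 → turn +1·90°
n=3: pose=(-2,4,W); sL=30/17, sR=3; mL=-66/17, mR=81/17; mL+mR=15/17 → advance +1; mR−mL=147/17 → turn +1·90°
n=4: pose=(-3,4,S); sL=120/97, sR=24/17; mL=-3348/1649, mR=4368/1649; mL+mR=60/97 → advance +1; mR−mL=7716/1649 → turn +1·90°
n=5: pose=(-3,3,E); sL=60/37, sR=60/53; mL=-3810/1961, mR=5400/1961; mL+mR=30/37 → advance +1; mR−mL=9210/1961 → turn +1·90°
n=6: pose=(-2,3,N); sL=8/3, sR=120/61; mL=-604/183, mR=848/183; mL+mR=4/3 → advance +1; mR−mL=484/61 → turn +1·90°
n=7: pose=(-2,4,W); sL=30/17, sR=3; mL=-66/17, mR=81/17; mL+mR=15/17 → advance +1; mR−mL=147/17 → turn +1·90°

0 120/97 24/17 -3348/1649 4368/1649 -3 4 S
1 60/37 60/53 -3810/1961 5400/1961 -3 3 E
2 8/3 120/61 -604/183 848/183 -2 3 N
3 30/17 3 -66/17 81/17 -2 4 W
4 120/97 24/17 -3348/1649 4368/1649 -3 4 S
5 60/37 60/53 -3810/1961 5400/1961 -3 3 E
6 8/3 120/61 -604/183 848/183 -2 3 N
7 30/17 3 -66/17 81/17 -2 4 W
final -3 4 S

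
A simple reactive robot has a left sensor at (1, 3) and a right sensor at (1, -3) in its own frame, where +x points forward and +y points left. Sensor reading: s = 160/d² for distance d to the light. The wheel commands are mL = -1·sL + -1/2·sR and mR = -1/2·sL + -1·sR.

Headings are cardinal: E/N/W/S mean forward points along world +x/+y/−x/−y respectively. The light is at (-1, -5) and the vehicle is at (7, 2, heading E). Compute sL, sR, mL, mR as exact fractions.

160/181 160/97 -30000/17557 -36720/17557

left sensor world pos  = (8, 5); dL² = 181
right sensor world pos = (8, -1); dR² = 97
sL = 160/181 = 160/181
sR = 160/97 = 160/97
mL = -1·sL + -1/2·sR = -30000/17557
mR = -1/2·sL + -1·sR = -36720/17557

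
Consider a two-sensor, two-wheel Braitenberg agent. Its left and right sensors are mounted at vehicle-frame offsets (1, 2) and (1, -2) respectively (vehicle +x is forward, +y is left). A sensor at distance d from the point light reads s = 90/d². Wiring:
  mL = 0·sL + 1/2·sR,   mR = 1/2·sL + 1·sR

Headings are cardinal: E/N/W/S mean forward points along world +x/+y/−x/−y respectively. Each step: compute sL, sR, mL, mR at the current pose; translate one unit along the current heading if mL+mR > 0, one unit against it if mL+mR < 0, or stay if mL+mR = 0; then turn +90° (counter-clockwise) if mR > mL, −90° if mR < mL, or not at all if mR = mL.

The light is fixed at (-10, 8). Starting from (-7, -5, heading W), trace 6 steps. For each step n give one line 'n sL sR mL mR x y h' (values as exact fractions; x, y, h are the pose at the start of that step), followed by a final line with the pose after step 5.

n=0: pose=(-7,-5,W); sL=90/229, sR=18/25; mL=9/25, mR=5247/5725; mL+mR=7308/5725 → advance +1; mR−mL=3186/5725 → turn +1·90°
n=1: pose=(-8,-5,S); sL=45/106, sR=45/98; mL=45/196, mR=6975/10388; mL+mR=2340/2597 → advance +1; mR−mL=2295/5194 → turn +1·90°
n=2: pose=(-8,-6,E); sL=10/17, sR=18/53; mL=9/53, mR=571/901; mL+mR=724/901 → advance +1; mR−mL=418/901 → turn +1·90°
n=3: pose=(-7,-6,N); sL=9/17, sR=45/97; mL=45/194, mR=2403/3298; mL+mR=1584/1649 → advance +1; mR−mL=819/1649 → turn +1·90°
n=4: pose=(-7,-5,W); sL=90/229, sR=18/25; mL=9/25, mR=5247/5725; mL+mR=7308/5725 → advance +1; mR−mL=3186/5725 → turn +1·90°
n=5: pose=(-8,-5,S); sL=45/106, sR=45/98; mL=45/196, mR=6975/10388; mL+mR=2340/2597 → advance +1; mR−mL=2295/5194 → turn +1·90°

0 90/229 18/25 9/25 5247/5725 -7 -5 W
1 45/106 45/98 45/196 6975/10388 -8 -5 S
2 10/17 18/53 9/53 571/901 -8 -6 E
3 9/17 45/97 45/194 2403/3298 -7 -6 N
4 90/229 18/25 9/25 5247/5725 -7 -5 W
5 45/106 45/98 45/196 6975/10388 -8 -5 S
final -8 -6 E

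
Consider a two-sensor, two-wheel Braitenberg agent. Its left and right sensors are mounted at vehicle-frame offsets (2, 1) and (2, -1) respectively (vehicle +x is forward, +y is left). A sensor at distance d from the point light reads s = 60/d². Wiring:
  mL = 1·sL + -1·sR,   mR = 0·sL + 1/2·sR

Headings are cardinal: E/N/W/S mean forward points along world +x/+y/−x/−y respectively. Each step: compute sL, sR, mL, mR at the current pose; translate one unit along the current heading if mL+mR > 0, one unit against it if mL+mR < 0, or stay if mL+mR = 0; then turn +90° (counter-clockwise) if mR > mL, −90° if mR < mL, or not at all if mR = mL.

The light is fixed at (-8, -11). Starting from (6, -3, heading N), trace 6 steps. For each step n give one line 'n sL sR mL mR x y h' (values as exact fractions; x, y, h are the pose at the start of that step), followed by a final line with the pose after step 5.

0 60/269 12/65 672/17485 6/65 6 -3 N
1 15/52 15/61 135/3172 15/122 6 -2 W
2 12/49 60/193 -624/9457 30/193 5 -2 S
3 10/51 30/137 -160/6987 15/137 5 -3 E
4 60/269 12/65 672/17485 6/65 6 -3 N
5 15/52 15/61 135/3172 15/122 6 -2 W
final 5 -2 S

n=0: pose=(6,-3,N); sL=60/269, sR=12/65; mL=672/17485, mR=6/65; mL+mR=2286/17485 → advance +1; mR−mL=942/17485 → turn +1·90°
n=1: pose=(6,-2,W); sL=15/52, sR=15/61; mL=135/3172, mR=15/122; mL+mR=525/3172 → advance +1; mR−mL=255/3172 → turn +1·90°
n=2: pose=(5,-2,S); sL=12/49, sR=60/193; mL=-624/9457, mR=30/193; mL+mR=846/9457 → advance +1; mR−mL=2094/9457 → turn +1·90°
n=3: pose=(5,-3,E); sL=10/51, sR=30/137; mL=-160/6987, mR=15/137; mL+mR=605/6987 → advance +1; mR−mL=925/6987 → turn +1·90°
n=4: pose=(6,-3,N); sL=60/269, sR=12/65; mL=672/17485, mR=6/65; mL+mR=2286/17485 → advance +1; mR−mL=942/17485 → turn +1·90°
n=5: pose=(6,-2,W); sL=15/52, sR=15/61; mL=135/3172, mR=15/122; mL+mR=525/3172 → advance +1; mR−mL=255/3172 → turn +1·90°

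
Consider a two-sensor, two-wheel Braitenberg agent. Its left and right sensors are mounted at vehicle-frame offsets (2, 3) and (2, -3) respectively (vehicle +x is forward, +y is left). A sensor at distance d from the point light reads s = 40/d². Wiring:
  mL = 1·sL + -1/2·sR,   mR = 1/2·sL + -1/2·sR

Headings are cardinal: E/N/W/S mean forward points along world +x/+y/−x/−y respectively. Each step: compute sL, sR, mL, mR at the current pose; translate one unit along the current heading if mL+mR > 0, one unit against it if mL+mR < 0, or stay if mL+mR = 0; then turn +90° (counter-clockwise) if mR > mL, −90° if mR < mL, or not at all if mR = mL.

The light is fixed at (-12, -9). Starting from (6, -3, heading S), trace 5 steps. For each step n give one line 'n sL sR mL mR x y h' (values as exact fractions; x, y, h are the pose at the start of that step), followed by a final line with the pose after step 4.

0 40/457 40/241 500/110137 -4320/110137 6 -3 S
1 5/34 10/89 275/3026 105/6052 6 -2 W
2 40/277 40/481 13700/133237 4080/133237 5 -2 N
3 20/241 20/193 1450/46513 -480/46513 5 -1 E
4 40/477 40/261 100/13833 -160/4611 6 -1 S
final 6 0 W

n=0: pose=(6,-3,S); sL=40/457, sR=40/241; mL=500/110137, mR=-4320/110137; mL+mR=-3820/110137 → advance -1; mR−mL=-20/457 → turn -1·90°
n=1: pose=(6,-2,W); sL=5/34, sR=10/89; mL=275/3026, mR=105/6052; mL+mR=655/6052 → advance +1; mR−mL=-5/68 → turn -1·90°
n=2: pose=(5,-2,N); sL=40/277, sR=40/481; mL=13700/133237, mR=4080/133237; mL+mR=17780/133237 → advance +1; mR−mL=-20/277 → turn -1·90°
n=3: pose=(5,-1,E); sL=20/241, sR=20/193; mL=1450/46513, mR=-480/46513; mL+mR=970/46513 → advance +1; mR−mL=-10/241 → turn -1·90°
n=4: pose=(6,-1,S); sL=40/477, sR=40/261; mL=100/13833, mR=-160/4611; mL+mR=-380/13833 → advance -1; mR−mL=-20/477 → turn -1·90°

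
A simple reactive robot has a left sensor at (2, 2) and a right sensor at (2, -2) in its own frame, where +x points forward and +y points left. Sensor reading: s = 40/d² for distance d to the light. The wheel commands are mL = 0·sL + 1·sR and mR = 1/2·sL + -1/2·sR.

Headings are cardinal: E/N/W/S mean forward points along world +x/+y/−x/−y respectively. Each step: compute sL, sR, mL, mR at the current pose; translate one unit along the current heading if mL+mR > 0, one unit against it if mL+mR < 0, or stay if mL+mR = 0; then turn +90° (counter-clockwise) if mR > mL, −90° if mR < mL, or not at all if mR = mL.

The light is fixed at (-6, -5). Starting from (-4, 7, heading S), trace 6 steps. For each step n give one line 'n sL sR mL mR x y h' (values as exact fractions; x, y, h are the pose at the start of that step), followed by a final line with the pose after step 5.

0 10/29 2/5 2/5 -4/145 -4 7 S
1 40/81 40/169 40/169 1760/13689 -4 6 W
2 4/17 20/89 20/89 8/1513 -5 6 N
3 8/41 40/109 40/109 -384/4469 -5 7 E
4 10/29 2/5 2/5 -4/145 -4 7 S
5 40/81 40/169 40/169 1760/13689 -4 6 W
final -5 6 N

n=0: pose=(-4,7,S); sL=10/29, sR=2/5; mL=2/5, mR=-4/145; mL+mR=54/145 → advance +1; mR−mL=-62/145 → turn -1·90°
n=1: pose=(-4,6,W); sL=40/81, sR=40/169; mL=40/169, mR=1760/13689; mL+mR=5000/13689 → advance +1; mR−mL=-1480/13689 → turn -1·90°
n=2: pose=(-5,6,N); sL=4/17, sR=20/89; mL=20/89, mR=8/1513; mL+mR=348/1513 → advance +1; mR−mL=-332/1513 → turn -1·90°
n=3: pose=(-5,7,E); sL=8/41, sR=40/109; mL=40/109, mR=-384/4469; mL+mR=1256/4469 → advance +1; mR−mL=-2024/4469 → turn -1·90°
n=4: pose=(-4,7,S); sL=10/29, sR=2/5; mL=2/5, mR=-4/145; mL+mR=54/145 → advance +1; mR−mL=-62/145 → turn -1·90°
n=5: pose=(-4,6,W); sL=40/81, sR=40/169; mL=40/169, mR=1760/13689; mL+mR=5000/13689 → advance +1; mR−mL=-1480/13689 → turn -1·90°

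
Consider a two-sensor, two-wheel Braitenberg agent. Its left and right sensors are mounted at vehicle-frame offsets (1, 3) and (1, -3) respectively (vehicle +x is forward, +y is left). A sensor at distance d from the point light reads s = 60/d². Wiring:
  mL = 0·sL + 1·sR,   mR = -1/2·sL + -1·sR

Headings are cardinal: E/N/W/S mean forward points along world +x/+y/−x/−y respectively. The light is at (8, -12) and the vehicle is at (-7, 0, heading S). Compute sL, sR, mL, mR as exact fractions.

12/53 12/89 12/89 -1170/4717

left sensor world pos  = (-4, -1); dL² = 265
right sensor world pos = (-10, -1); dR² = 445
sL = 60/265 = 12/53
sR = 60/445 = 12/89
mL = 0·sL + 1·sR = 12/89
mR = -1/2·sL + -1·sR = -1170/4717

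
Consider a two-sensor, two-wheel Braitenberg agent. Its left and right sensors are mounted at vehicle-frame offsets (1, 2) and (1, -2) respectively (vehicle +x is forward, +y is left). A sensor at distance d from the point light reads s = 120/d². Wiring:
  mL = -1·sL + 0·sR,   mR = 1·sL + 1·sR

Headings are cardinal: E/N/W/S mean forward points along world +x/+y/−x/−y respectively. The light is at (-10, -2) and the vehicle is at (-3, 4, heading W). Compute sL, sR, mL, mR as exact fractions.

30/13 6/5 -30/13 228/65

left sensor world pos  = (-4, 2); dL² = 52
right sensor world pos = (-4, 6); dR² = 100
sL = 120/52 = 30/13
sR = 120/100 = 6/5
mL = -1·sL + 0·sR = -30/13
mR = 1·sL + 1·sR = 228/65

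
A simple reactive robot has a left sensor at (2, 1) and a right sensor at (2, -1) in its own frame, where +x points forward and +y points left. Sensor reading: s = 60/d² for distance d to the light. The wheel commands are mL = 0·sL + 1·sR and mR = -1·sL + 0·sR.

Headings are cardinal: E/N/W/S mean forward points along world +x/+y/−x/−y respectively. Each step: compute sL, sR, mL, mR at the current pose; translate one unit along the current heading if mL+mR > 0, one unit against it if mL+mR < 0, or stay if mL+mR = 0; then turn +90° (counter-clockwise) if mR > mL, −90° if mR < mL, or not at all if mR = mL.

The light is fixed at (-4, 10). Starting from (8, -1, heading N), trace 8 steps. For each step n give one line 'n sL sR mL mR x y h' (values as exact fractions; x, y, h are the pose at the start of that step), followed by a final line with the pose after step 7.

0 30/101 6/25 6/25 -30/101 8 -1 N
1 60/317 12/73 12/73 -60/317 8 -2 E
2 3/17 15/74 15/74 -3/17 7 -2 S
3 60/277 4/15 4/15 -60/277 7 -3 W
4 30/101 30/121 30/121 -30/101 6 -3 N
5 60/313 20/123 20/123 -60/313 6 -4 E
6 15/89 3/16 3/16 -15/89 5 -4 S
7 12/61 12/49 12/49 -12/61 5 -5 W
final 4 -5 N

n=0: pose=(8,-1,N); sL=30/101, sR=6/25; mL=6/25, mR=-30/101; mL+mR=-144/2525 → advance -1; mR−mL=-1356/2525 → turn -1·90°
n=1: pose=(8,-2,E); sL=60/317, sR=12/73; mL=12/73, mR=-60/317; mL+mR=-576/23141 → advance -1; mR−mL=-8184/23141 → turn -1·90°
n=2: pose=(7,-2,S); sL=3/17, sR=15/74; mL=15/74, mR=-3/17; mL+mR=33/1258 → advance +1; mR−mL=-477/1258 → turn -1·90°
n=3: pose=(7,-3,W); sL=60/277, sR=4/15; mL=4/15, mR=-60/277; mL+mR=208/4155 → advance +1; mR−mL=-2008/4155 → turn -1·90°
n=4: pose=(6,-3,N); sL=30/101, sR=30/121; mL=30/121, mR=-30/101; mL+mR=-600/12221 → advance -1; mR−mL=-6660/12221 → turn -1·90°
n=5: pose=(6,-4,E); sL=60/313, sR=20/123; mL=20/123, mR=-60/313; mL+mR=-1120/38499 → advance -1; mR−mL=-13640/38499 → turn -1·90°
n=6: pose=(5,-4,S); sL=15/89, sR=3/16; mL=3/16, mR=-15/89; mL+mR=27/1424 → advance +1; mR−mL=-507/1424 → turn -1·90°
n=7: pose=(5,-5,W); sL=12/61, sR=12/49; mL=12/49, mR=-12/61; mL+mR=144/2989 → advance +1; mR−mL=-1320/2989 → turn -1·90°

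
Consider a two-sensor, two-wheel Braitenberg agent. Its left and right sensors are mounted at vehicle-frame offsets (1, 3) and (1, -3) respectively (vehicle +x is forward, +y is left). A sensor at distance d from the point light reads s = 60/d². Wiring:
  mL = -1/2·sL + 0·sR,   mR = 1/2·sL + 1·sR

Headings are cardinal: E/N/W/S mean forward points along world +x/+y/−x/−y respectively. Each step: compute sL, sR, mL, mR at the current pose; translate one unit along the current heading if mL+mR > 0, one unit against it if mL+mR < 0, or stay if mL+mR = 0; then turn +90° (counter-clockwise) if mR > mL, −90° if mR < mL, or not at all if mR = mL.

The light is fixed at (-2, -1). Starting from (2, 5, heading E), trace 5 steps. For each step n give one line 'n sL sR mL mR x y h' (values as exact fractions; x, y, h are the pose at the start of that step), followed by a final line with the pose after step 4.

0 30/53 30/17 -15/53 1845/901 2 5 E
1 60/53 60/113 -30/53 6570/5989 3 5 N
2 15/8 15/29 -15/16 675/464 3 6 W
3 12/17 60/37 -6/17 1242/629 2 6 S
4 30/53 30/17 -15/53 1845/901 2 5 E
final 3 5 N

n=0: pose=(2,5,E); sL=30/53, sR=30/17; mL=-15/53, mR=1845/901; mL+mR=30/17 → advance +1; mR−mL=2100/901 → turn +1·90°
n=1: pose=(3,5,N); sL=60/53, sR=60/113; mL=-30/53, mR=6570/5989; mL+mR=60/113 → advance +1; mR−mL=9960/5989 → turn +1·90°
n=2: pose=(3,6,W); sL=15/8, sR=15/29; mL=-15/16, mR=675/464; mL+mR=15/29 → advance +1; mR−mL=555/232 → turn +1·90°
n=3: pose=(2,6,S); sL=12/17, sR=60/37; mL=-6/17, mR=1242/629; mL+mR=60/37 → advance +1; mR−mL=1464/629 → turn +1·90°
n=4: pose=(2,5,E); sL=30/53, sR=30/17; mL=-15/53, mR=1845/901; mL+mR=30/17 → advance +1; mR−mL=2100/901 → turn +1·90°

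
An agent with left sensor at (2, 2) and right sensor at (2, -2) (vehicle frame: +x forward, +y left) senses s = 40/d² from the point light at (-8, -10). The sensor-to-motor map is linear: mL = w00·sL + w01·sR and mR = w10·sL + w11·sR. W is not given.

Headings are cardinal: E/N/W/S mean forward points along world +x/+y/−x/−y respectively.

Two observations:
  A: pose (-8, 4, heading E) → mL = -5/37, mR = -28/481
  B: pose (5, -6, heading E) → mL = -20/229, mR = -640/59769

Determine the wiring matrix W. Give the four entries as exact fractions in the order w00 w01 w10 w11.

obs A: pose=(-8,4,E) → sL=2/13, sR=10/37, mL=-5/37, mR=-28/481
obs B: pose=(5,-6,E) → sL=40/261, sR=40/229, mL=-20/229, mR=-640/59769
sensor matrix S = [[2/13, 10/37], [40/261, 40/229]]; det S = -418240/28748889
solve [mL_A; mL_B] = S·[w00; w01] and [mR_A; mR_B] = S·[w10; w11]:
  w00 = 0, w01 = -1/2, w10 = 1/2, w11 = -1/2

0 -1/2 1/2 -1/2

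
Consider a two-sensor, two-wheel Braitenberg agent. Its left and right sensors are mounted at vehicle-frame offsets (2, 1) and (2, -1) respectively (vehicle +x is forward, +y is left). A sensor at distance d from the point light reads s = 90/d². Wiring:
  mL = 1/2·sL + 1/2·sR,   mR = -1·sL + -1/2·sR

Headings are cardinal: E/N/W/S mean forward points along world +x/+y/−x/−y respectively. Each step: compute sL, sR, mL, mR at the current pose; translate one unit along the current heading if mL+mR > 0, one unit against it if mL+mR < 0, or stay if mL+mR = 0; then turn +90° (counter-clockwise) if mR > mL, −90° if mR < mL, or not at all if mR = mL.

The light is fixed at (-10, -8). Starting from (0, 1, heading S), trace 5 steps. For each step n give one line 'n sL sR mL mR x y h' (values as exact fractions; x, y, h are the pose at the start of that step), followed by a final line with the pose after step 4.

0 9/17 9/13 135/221 -387/442 0 1 S
1 18/29 18/37 594/1073 -927/1073 0 2 W
2 45/122 5/16 665/1952 -1025/1952 1 2 N
3 90/269 90/233 22590/62677 -33075/62677 1 1 E
4 9/17 9/13 135/221 -387/442 0 1 S
final 0 2 W

n=0: pose=(0,1,S); sL=9/17, sR=9/13; mL=135/221, mR=-387/442; mL+mR=-9/34 → advance -1; mR−mL=-657/442 → turn -1·90°
n=1: pose=(0,2,W); sL=18/29, sR=18/37; mL=594/1073, mR=-927/1073; mL+mR=-9/29 → advance -1; mR−mL=-1521/1073 → turn -1·90°
n=2: pose=(1,2,N); sL=45/122, sR=5/16; mL=665/1952, mR=-1025/1952; mL+mR=-45/244 → advance -1; mR−mL=-845/976 → turn -1·90°
n=3: pose=(1,1,E); sL=90/269, sR=90/233; mL=22590/62677, mR=-33075/62677; mL+mR=-45/269 → advance -1; mR−mL=-55665/62677 → turn -1·90°
n=4: pose=(0,1,S); sL=9/17, sR=9/13; mL=135/221, mR=-387/442; mL+mR=-9/34 → advance -1; mR−mL=-657/442 → turn -1·90°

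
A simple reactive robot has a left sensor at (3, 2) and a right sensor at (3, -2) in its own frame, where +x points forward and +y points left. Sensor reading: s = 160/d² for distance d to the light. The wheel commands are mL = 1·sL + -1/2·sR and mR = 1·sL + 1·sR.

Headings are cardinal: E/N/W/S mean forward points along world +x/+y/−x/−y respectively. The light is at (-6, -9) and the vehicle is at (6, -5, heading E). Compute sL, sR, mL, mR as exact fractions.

left sensor world pos  = (9, -3); dL² = 261
right sensor world pos = (9, -7); dR² = 229
sL = 160/261 = 160/261
sR = 160/229 = 160/229
mL = 1·sL + -1/2·sR = 15760/59769
mR = 1·sL + 1·sR = 78400/59769

160/261 160/229 15760/59769 78400/59769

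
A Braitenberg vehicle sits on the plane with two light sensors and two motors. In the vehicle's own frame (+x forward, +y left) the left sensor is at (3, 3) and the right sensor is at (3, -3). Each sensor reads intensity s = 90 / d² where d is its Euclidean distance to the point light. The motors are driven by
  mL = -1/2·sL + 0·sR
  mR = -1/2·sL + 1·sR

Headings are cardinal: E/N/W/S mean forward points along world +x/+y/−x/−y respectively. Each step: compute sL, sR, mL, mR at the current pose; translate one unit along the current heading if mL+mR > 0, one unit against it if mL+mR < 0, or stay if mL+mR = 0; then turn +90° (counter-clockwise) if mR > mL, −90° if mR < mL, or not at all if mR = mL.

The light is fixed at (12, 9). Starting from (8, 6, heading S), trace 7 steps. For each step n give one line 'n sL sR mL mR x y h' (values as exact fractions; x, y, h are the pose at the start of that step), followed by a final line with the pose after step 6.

n=0: pose=(8,6,S); sL=90/37, sR=18/17; mL=-45/37, mR=-99/629; mL+mR=-864/629 → advance -1; mR−mL=18/17 → turn +1·90°
n=1: pose=(8,7,E); sL=45, sR=45/13; mL=-45/2, mR=-495/26; mL+mR=-540/13 → advance -1; mR−mL=45/13 → turn +1·90°
n=2: pose=(7,7,N); sL=18/13, sR=18; mL=-9/13, mR=225/13; mL+mR=216/13 → advance +1; mR−mL=18 → turn +1·90°
n=3: pose=(7,8,W); sL=9/8, sR=45/34; mL=-9/16, mR=207/272; mL+mR=27/136 → advance +1; mR−mL=45/34 → turn +1·90°
n=4: pose=(6,8,S); sL=18/5, sR=90/97; mL=-9/5, mR=-423/485; mL+mR=-1296/485 → advance -1; mR−mL=90/97 → turn +1·90°
n=5: pose=(6,9,E); sL=5, sR=5; mL=-5/2, mR=5/2; mL+mR=0 → advance +0; mR−mL=5 → turn +1·90°
n=6: pose=(6,9,N); sL=1, sR=5; mL=-1/2, mR=9/2; mL+mR=4 → advance +1; mR−mL=5 → turn +1·90°

0 90/37 18/17 -45/37 -99/629 8 6 S
1 45 45/13 -45/2 -495/26 8 7 E
2 18/13 18 -9/13 225/13 7 7 N
3 9/8 45/34 -9/16 207/272 7 8 W
4 18/5 90/97 -9/5 -423/485 6 8 S
5 5 5 -5/2 5/2 6 9 E
6 1 5 -1/2 9/2 6 9 N
final 6 10 W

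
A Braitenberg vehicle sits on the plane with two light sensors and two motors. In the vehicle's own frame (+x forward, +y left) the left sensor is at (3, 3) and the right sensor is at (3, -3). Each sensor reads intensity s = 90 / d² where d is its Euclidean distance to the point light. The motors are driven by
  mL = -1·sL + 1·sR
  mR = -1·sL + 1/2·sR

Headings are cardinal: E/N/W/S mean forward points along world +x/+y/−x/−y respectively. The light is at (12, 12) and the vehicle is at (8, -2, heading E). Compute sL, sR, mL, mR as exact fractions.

45/61 9/29 -756/1769 -2061/3538

left sensor world pos  = (11, 1); dL² = 122
right sensor world pos = (11, -5); dR² = 290
sL = 90/122 = 45/61
sR = 90/290 = 9/29
mL = -1·sL + 1·sR = -756/1769
mR = -1·sL + 1/2·sR = -2061/3538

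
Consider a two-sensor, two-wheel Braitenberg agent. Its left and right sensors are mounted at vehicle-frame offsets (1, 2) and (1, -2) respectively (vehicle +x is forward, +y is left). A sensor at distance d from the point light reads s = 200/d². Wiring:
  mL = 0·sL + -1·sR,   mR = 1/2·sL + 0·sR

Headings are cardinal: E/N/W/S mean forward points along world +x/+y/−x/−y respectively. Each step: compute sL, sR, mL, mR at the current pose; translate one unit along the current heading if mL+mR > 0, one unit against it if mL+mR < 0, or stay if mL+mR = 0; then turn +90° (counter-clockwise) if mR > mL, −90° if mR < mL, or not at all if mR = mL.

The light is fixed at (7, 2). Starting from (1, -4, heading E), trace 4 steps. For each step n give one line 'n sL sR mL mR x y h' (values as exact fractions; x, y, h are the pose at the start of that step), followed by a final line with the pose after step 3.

0 200/41 200/89 -200/89 100/41 1 -4 E
1 100/37 100/17 -100/17 50/37 2 -4 N
2 200/117 200/61 -200/61 100/117 2 -5 W
3 50/17 2 -2 25/17 3 -5 S
final 3 -4 E

n=0: pose=(1,-4,E); sL=200/41, sR=200/89; mL=-200/89, mR=100/41; mL+mR=700/3649 → advance +1; mR−mL=17100/3649 → turn +1·90°
n=1: pose=(2,-4,N); sL=100/37, sR=100/17; mL=-100/17, mR=50/37; mL+mR=-2850/629 → advance -1; mR−mL=4550/629 → turn +1·90°
n=2: pose=(2,-5,W); sL=200/117, sR=200/61; mL=-200/61, mR=100/117; mL+mR=-17300/7137 → advance -1; mR−mL=29500/7137 → turn +1·90°
n=3: pose=(3,-5,S); sL=50/17, sR=2; mL=-2, mR=25/17; mL+mR=-9/17 → advance -1; mR−mL=59/17 → turn +1·90°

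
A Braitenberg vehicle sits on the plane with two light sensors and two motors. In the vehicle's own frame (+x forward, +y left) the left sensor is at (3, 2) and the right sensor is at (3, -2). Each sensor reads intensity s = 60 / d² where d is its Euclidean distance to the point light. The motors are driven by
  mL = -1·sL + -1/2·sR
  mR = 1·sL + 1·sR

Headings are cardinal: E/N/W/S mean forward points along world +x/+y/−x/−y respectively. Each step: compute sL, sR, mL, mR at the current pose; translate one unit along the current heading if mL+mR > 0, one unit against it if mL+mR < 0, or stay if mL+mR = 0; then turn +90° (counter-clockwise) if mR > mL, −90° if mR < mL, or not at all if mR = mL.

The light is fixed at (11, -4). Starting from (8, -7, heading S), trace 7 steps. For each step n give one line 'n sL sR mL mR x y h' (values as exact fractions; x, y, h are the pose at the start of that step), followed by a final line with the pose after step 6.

0 60/37 60/61 -4770/2257 5880/2257 8 -7 S
1 15 5/3 -95/6 50/3 8 -8 E
2 60/17 60 -570/17 1080/17 9 -8 N
3 6/5 30/13 -153/65 228/65 9 -7 W
4 60/37 60/61 -4770/2257 5880/2257 8 -7 S
5 15 5/3 -95/6 50/3 8 -8 E
6 60/17 60 -570/17 1080/17 9 -8 N
final 9 -7 W

n=0: pose=(8,-7,S); sL=60/37, sR=60/61; mL=-4770/2257, mR=5880/2257; mL+mR=30/61 → advance +1; mR−mL=10650/2257 → turn +1·90°
n=1: pose=(8,-8,E); sL=15, sR=5/3; mL=-95/6, mR=50/3; mL+mR=5/6 → advance +1; mR−mL=65/2 → turn +1·90°
n=2: pose=(9,-8,N); sL=60/17, sR=60; mL=-570/17, mR=1080/17; mL+mR=30 → advance +1; mR−mL=1650/17 → turn +1·90°
n=3: pose=(9,-7,W); sL=6/5, sR=30/13; mL=-153/65, mR=228/65; mL+mR=15/13 → advance +1; mR−mL=381/65 → turn +1·90°
n=4: pose=(8,-7,S); sL=60/37, sR=60/61; mL=-4770/2257, mR=5880/2257; mL+mR=30/61 → advance +1; mR−mL=10650/2257 → turn +1·90°
n=5: pose=(8,-8,E); sL=15, sR=5/3; mL=-95/6, mR=50/3; mL+mR=5/6 → advance +1; mR−mL=65/2 → turn +1·90°
n=6: pose=(9,-8,N); sL=60/17, sR=60; mL=-570/17, mR=1080/17; mL+mR=30 → advance +1; mR−mL=1650/17 → turn +1·90°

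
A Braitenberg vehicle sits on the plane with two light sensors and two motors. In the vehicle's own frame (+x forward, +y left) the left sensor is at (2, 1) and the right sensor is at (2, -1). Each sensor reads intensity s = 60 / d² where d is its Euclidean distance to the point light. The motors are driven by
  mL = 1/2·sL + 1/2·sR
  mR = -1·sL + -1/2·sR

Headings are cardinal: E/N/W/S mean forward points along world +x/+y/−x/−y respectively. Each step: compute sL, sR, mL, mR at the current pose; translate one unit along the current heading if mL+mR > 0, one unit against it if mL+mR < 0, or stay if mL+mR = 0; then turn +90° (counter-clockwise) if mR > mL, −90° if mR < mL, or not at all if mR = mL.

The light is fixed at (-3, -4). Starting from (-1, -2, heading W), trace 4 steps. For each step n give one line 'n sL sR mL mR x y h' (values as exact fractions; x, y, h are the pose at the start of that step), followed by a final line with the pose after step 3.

n=0: pose=(-1,-2,W); sL=60, sR=20/3; mL=100/3, mR=-190/3; mL+mR=-30 → advance -1; mR−mL=-290/3 → turn -1·90°
n=1: pose=(0,-2,N); sL=3, sR=15/8; mL=39/16, mR=-63/16; mL+mR=-3/2 → advance -1; mR−mL=-51/8 → turn -1·90°
n=2: pose=(0,-3,E); sL=60/29, sR=12/5; mL=324/145, mR=-474/145; mL+mR=-30/29 → advance -1; mR−mL=-798/145 → turn -1·90°
n=3: pose=(-1,-3,S); sL=6, sR=30; mL=18, mR=-21; mL+mR=-3 → advance -1; mR−mL=-39 → turn -1·90°

0 60 20/3 100/3 -190/3 -1 -2 W
1 3 15/8 39/16 -63/16 0 -2 N
2 60/29 12/5 324/145 -474/145 0 -3 E
3 6 30 18 -21 -1 -3 S
final -1 -2 W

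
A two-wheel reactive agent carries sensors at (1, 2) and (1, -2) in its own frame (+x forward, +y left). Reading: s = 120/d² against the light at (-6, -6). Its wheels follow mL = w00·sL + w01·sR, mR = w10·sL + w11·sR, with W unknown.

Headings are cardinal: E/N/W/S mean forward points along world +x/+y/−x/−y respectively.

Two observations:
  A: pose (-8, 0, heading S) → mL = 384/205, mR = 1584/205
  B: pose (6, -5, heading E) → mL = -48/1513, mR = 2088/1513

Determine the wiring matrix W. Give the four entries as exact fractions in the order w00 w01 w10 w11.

1 -1 1 1

obs A: pose=(-8,0,S) → sL=24/5, sR=120/41, mL=384/205, mR=1584/205
obs B: pose=(6,-5,E) → sL=60/89, sR=12/17, mL=-48/1513, mR=2088/1513
sensor matrix S = [[24/5, 120/41], [60/89, 12/17]]; det S = 438912/310165
solve [mL_A; mL_B] = S·[w00; w01] and [mR_A; mR_B] = S·[w10; w11]:
  w00 = 1, w01 = -1, w10 = 1, w11 = 1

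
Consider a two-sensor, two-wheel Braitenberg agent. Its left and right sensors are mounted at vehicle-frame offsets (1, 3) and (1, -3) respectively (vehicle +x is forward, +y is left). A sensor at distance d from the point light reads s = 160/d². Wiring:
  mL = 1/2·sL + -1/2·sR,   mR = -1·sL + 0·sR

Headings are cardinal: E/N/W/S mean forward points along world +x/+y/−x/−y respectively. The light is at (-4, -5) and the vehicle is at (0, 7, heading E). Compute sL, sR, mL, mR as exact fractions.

16/25 80/53 -576/1325 -16/25

left sensor world pos  = (1, 10); dL² = 250
right sensor world pos = (1, 4); dR² = 106
sL = 160/250 = 16/25
sR = 160/106 = 80/53
mL = 1/2·sL + -1/2·sR = -576/1325
mR = -1·sL + 0·sR = -16/25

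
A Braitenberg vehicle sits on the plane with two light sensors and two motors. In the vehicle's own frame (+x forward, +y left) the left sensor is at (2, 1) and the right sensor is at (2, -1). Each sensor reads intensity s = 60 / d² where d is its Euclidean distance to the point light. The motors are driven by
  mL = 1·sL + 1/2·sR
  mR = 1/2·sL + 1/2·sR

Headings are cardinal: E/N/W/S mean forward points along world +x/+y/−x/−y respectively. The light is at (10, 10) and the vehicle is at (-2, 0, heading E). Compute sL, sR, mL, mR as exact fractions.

60/181 60/221 18690/40001 12060/40001

left sensor world pos  = (0, 1); dL² = 181
right sensor world pos = (0, -1); dR² = 221
sL = 60/181 = 60/181
sR = 60/221 = 60/221
mL = 1·sL + 1/2·sR = 18690/40001
mR = 1/2·sL + 1/2·sR = 12060/40001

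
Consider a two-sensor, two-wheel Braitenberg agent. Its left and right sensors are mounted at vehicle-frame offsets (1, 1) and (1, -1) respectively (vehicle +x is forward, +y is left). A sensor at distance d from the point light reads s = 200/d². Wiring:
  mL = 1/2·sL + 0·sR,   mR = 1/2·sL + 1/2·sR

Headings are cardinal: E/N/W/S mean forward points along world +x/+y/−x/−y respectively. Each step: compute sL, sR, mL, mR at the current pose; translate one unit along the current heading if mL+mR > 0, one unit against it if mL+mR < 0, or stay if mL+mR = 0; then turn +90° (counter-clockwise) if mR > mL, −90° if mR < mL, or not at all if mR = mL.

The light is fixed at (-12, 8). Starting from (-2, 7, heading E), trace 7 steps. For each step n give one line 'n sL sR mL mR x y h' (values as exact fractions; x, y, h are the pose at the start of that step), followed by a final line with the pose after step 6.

0 200/121 8/5 100/121 984/605 -2 7 E
1 2 25/18 1 61/36 -1 7 N
2 200/101 200/101 100/101 200/101 -1 8 W
3 100/61 100/41 50/61 5100/2501 -2 8 S
4 200/121 8/5 100/121 984/605 -2 7 E
5 2 25/18 1 61/36 -1 7 N
6 200/101 200/101 100/101 200/101 -1 8 W
final -2 8 S

n=0: pose=(-2,7,E); sL=200/121, sR=8/5; mL=100/121, mR=984/605; mL+mR=1484/605 → advance +1; mR−mL=4/5 → turn +1·90°
n=1: pose=(-1,7,N); sL=2, sR=25/18; mL=1, mR=61/36; mL+mR=97/36 → advance +1; mR−mL=25/36 → turn +1·90°
n=2: pose=(-1,8,W); sL=200/101, sR=200/101; mL=100/101, mR=200/101; mL+mR=300/101 → advance +1; mR−mL=100/101 → turn +1·90°
n=3: pose=(-2,8,S); sL=100/61, sR=100/41; mL=50/61, mR=5100/2501; mL+mR=7150/2501 → advance +1; mR−mL=50/41 → turn +1·90°
n=4: pose=(-2,7,E); sL=200/121, sR=8/5; mL=100/121, mR=984/605; mL+mR=1484/605 → advance +1; mR−mL=4/5 → turn +1·90°
n=5: pose=(-1,7,N); sL=2, sR=25/18; mL=1, mR=61/36; mL+mR=97/36 → advance +1; mR−mL=25/36 → turn +1·90°
n=6: pose=(-1,8,W); sL=200/101, sR=200/101; mL=100/101, mR=200/101; mL+mR=300/101 → advance +1; mR−mL=100/101 → turn +1·90°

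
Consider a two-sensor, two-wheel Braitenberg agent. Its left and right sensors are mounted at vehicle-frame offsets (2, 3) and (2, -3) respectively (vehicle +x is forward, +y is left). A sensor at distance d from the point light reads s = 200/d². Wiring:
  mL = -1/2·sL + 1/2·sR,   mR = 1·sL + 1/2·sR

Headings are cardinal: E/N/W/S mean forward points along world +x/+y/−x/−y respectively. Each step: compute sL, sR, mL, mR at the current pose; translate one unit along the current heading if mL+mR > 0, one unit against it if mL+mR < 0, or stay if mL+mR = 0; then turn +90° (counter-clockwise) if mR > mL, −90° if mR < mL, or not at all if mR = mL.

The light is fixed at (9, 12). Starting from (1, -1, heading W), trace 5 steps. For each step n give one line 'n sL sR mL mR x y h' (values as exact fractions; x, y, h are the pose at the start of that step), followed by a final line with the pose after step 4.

n=0: pose=(1,-1,W); sL=50/89, sR=1; mL=39/178, mR=189/178; mL+mR=114/89 → advance +1; mR−mL=75/89 → turn +1·90°
n=1: pose=(0,-1,S); sL=200/261, sR=200/369; mL=-400/3567, mR=3700/3567; mL+mR=1100/1189 → advance +1; mR−mL=100/87 → turn +1·90°
n=2: pose=(0,-2,E); sL=20/17, sR=100/169; mL=-840/2873, mR=4230/2873; mL+mR=3390/2873 → advance +1; mR−mL=30/17 → turn +1·90°
n=3: pose=(1,-2,N); sL=40/53, sR=200/169; mL=1920/8957, mR=12060/8957; mL+mR=13980/8957 → advance +1; mR−mL=60/53 → turn +1·90°
n=4: pose=(1,-1,W); sL=50/89, sR=1; mL=39/178, mR=189/178; mL+mR=114/89 → advance +1; mR−mL=75/89 → turn +1·90°

0 50/89 1 39/178 189/178 1 -1 W
1 200/261 200/369 -400/3567 3700/3567 0 -1 S
2 20/17 100/169 -840/2873 4230/2873 0 -2 E
3 40/53 200/169 1920/8957 12060/8957 1 -2 N
4 50/89 1 39/178 189/178 1 -1 W
final 0 -1 S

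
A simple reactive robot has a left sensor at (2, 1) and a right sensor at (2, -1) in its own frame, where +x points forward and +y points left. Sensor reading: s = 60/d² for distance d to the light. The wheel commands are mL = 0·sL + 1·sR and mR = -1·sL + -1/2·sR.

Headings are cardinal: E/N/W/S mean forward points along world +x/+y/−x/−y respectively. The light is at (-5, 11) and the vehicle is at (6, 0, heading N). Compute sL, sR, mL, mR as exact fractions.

left sensor world pos  = (5, 2); dL² = 181
right sensor world pos = (7, 2); dR² = 225
sL = 60/181 = 60/181
sR = 60/225 = 4/15
mL = 0·sL + 1·sR = 4/15
mR = -1·sL + -1/2·sR = -1262/2715

60/181 4/15 4/15 -1262/2715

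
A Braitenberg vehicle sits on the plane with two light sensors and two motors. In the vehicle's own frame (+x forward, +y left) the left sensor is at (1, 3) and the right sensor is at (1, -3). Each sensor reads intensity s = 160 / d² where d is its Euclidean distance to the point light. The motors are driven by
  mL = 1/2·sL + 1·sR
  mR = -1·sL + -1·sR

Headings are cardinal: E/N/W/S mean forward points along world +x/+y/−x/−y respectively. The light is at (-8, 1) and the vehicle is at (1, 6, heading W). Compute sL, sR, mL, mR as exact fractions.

40/17 5/4 165/68 -245/68

left sensor world pos  = (0, 3); dL² = 68
right sensor world pos = (0, 9); dR² = 128
sL = 160/68 = 40/17
sR = 160/128 = 5/4
mL = 1/2·sL + 1·sR = 165/68
mR = -1·sL + -1·sR = -245/68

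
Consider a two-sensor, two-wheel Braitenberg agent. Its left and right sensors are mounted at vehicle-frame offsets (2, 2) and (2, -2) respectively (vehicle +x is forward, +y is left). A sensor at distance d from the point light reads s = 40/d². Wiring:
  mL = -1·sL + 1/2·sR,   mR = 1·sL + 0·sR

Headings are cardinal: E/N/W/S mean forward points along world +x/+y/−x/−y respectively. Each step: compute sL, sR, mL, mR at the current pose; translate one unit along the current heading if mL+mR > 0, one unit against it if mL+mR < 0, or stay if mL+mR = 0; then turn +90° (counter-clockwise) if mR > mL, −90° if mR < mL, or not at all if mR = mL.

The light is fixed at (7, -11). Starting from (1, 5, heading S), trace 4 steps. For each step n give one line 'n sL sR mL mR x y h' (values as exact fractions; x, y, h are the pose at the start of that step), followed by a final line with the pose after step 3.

n=0: pose=(1,5,S); sL=10/53, sR=2/13; mL=-77/689, mR=10/53; mL+mR=1/13 → advance +1; mR−mL=207/689 → turn +1·90°
n=1: pose=(1,4,E); sL=8/61, sR=8/37; mL=-52/2257, mR=8/61; mL+mR=4/37 → advance +1; mR−mL=348/2257 → turn +1·90°
n=2: pose=(2,4,N); sL=20/169, sR=20/149; mL=-1290/25181, mR=20/169; mL+mR=10/149 → advance +1; mR−mL=4270/25181 → turn +1·90°
n=3: pose=(2,5,W); sL=8/49, sR=40/373; mL=-2004/18277, mR=8/49; mL+mR=20/373 → advance +1; mR−mL=4988/18277 → turn +1·90°

0 10/53 2/13 -77/689 10/53 1 5 S
1 8/61 8/37 -52/2257 8/61 1 4 E
2 20/169 20/149 -1290/25181 20/169 2 4 N
3 8/49 40/373 -2004/18277 8/49 2 5 W
final 1 5 S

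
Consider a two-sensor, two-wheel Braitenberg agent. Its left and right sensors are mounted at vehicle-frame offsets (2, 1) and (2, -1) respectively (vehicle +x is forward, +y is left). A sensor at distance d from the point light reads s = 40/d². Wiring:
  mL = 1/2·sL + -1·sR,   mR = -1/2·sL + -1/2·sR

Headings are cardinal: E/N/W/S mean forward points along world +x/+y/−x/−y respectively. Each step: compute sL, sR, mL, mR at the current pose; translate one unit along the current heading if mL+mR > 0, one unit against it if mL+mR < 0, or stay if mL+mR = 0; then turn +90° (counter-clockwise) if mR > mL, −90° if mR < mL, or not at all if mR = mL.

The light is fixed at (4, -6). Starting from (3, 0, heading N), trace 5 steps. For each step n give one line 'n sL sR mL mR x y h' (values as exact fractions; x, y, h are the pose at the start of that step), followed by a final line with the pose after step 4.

0 10/17 5/8 -45/136 -165/272 3 0 N
1 40/37 40/17 -1140/629 -1080/629 3 -1 E
2 20/29 4/5 -66/145 -108/145 2 -1 N
3 8/5 40/9 -164/45 -136/45 2 -2 E
4 10/13 1 -8/13 -23/26 1 -2 N
final 1 -3 E

n=0: pose=(3,0,N); sL=10/17, sR=5/8; mL=-45/136, mR=-165/272; mL+mR=-15/16 → advance -1; mR−mL=-75/272 → turn -1·90°
n=1: pose=(3,-1,E); sL=40/37, sR=40/17; mL=-1140/629, mR=-1080/629; mL+mR=-60/17 → advance -1; mR−mL=60/629 → turn +1·90°
n=2: pose=(2,-1,N); sL=20/29, sR=4/5; mL=-66/145, mR=-108/145; mL+mR=-6/5 → advance -1; mR−mL=-42/145 → turn -1·90°
n=3: pose=(2,-2,E); sL=8/5, sR=40/9; mL=-164/45, mR=-136/45; mL+mR=-20/3 → advance -1; mR−mL=28/45 → turn +1·90°
n=4: pose=(1,-2,N); sL=10/13, sR=1; mL=-8/13, mR=-23/26; mL+mR=-3/2 → advance -1; mR−mL=-7/26 → turn -1·90°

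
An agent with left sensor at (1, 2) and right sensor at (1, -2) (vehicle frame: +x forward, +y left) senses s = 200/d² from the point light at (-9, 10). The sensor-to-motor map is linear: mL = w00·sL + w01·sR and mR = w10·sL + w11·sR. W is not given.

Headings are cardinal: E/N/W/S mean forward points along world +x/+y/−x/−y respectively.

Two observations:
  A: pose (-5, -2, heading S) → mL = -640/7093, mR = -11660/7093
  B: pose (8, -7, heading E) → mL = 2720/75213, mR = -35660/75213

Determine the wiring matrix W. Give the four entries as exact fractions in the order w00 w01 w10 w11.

1/2 -1/2 -1/2 -1

obs A: pose=(-5,-2,S) → sL=40/41, sR=200/173, mL=-640/7093, mR=-11660/7093
obs B: pose=(8,-7,E) → sL=200/549, sR=40/137, mL=2720/75213, mR=-35660/75213
sensor matrix S = [[40/41, 200/173], [200/549, 40/137]]; det S = -72716800/533485809
solve [mL_A; mL_B] = S·[w00; w01] and [mR_A; mR_B] = S·[w10; w11]:
  w00 = 1/2, w01 = -1/2, w10 = -1/2, w11 = -1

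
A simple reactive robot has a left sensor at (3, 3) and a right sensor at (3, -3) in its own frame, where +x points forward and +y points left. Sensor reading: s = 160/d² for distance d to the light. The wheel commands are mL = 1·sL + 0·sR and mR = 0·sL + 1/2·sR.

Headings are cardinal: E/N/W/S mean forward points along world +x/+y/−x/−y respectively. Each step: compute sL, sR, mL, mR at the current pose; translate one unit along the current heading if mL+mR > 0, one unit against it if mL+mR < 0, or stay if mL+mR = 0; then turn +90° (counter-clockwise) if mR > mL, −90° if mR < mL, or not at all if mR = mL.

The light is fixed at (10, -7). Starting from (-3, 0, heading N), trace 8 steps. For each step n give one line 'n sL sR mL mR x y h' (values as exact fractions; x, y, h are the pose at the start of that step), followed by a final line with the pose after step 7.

n=0: pose=(-3,0,N); sL=40/89, sR=4/5; mL=40/89, mR=2/5; mL+mR=378/445 → advance +1; mR−mL=-22/445 → turn -1·90°
n=1: pose=(-3,1,E); sL=160/221, sR=32/25; mL=160/221, mR=16/25; mL+mR=7536/5525 → advance +1; mR−mL=-464/5525 → turn -1·90°
n=2: pose=(-2,1,S); sL=80/53, sR=16/25; mL=80/53, mR=8/25; mL+mR=2424/1325 → advance +1; mR−mL=-1576/1325 → turn -1·90°
n=3: pose=(-2,0,W); sL=160/241, sR=32/65; mL=160/241, mR=16/65; mL+mR=14256/15665 → advance +1; mR−mL=-6544/15665 → turn -1·90°
n=4: pose=(-3,0,N); sL=40/89, sR=4/5; mL=40/89, mR=2/5; mL+mR=378/445 → advance +1; mR−mL=-22/445 → turn -1·90°
n=5: pose=(-3,1,E); sL=160/221, sR=32/25; mL=160/221, mR=16/25; mL+mR=7536/5525 → advance +1; mR−mL=-464/5525 → turn -1·90°
n=6: pose=(-2,1,S); sL=80/53, sR=16/25; mL=80/53, mR=8/25; mL+mR=2424/1325 → advance +1; mR−mL=-1576/1325 → turn -1·90°
n=7: pose=(-2,0,W); sL=160/241, sR=32/65; mL=160/241, mR=16/65; mL+mR=14256/15665 → advance +1; mR−mL=-6544/15665 → turn -1·90°

0 40/89 4/5 40/89 2/5 -3 0 N
1 160/221 32/25 160/221 16/25 -3 1 E
2 80/53 16/25 80/53 8/25 -2 1 S
3 160/241 32/65 160/241 16/65 -2 0 W
4 40/89 4/5 40/89 2/5 -3 0 N
5 160/221 32/25 160/221 16/25 -3 1 E
6 80/53 16/25 80/53 8/25 -2 1 S
7 160/241 32/65 160/241 16/65 -2 0 W
final -3 0 N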